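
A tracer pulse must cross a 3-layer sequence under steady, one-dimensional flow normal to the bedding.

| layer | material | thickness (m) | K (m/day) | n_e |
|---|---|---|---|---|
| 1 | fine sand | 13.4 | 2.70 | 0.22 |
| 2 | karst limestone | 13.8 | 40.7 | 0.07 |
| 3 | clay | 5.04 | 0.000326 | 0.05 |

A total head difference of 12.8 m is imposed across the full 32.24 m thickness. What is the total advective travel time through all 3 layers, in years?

13.8

With flow normal to the layers, continuity requires the same specific discharge q through every layer.
Σ(b_i/K_i) = 13.4/2.70 + 13.8/40.7 + 5.04/0.000326 = 15465 d.
q = Δh / Σ(b_i/K_i) = 12.8 / 15465 = 0.0008277 m/day.
In each layer the seepage velocity is v_i = q/n_i, so the layer transit time is t_i = b_i·n_i / q:
  layer 1 (fine sand): t_1 = 13.4 × 0.22 / 0.0008277 = 3562 d
  layer 2 (karst limestone): t_2 = 13.8 × 0.07 / 0.0008277 = 1167 d
  layer 3 (clay): t_3 = 5.04 × 0.05 / 0.0008277 = 304.5 d
Total t = Σ t_i = 5034 days = 13.78 years.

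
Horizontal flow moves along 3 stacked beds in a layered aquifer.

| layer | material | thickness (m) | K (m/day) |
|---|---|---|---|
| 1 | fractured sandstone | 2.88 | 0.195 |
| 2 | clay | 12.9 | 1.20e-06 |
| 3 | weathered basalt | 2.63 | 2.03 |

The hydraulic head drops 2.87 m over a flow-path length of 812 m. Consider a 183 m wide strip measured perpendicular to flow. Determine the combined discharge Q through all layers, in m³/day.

3.82

Flow is parallel to layering, so each bed carries its own Darcy discharge and the transmissivities add.
Σ(K_i·b_i) = 0.195×2.88 + 1.20e-06×12.9 + 2.03×2.63 = 5.901 m²/day.
Hydraulic gradient i = Δh / L = 2.87 / 812 = 0.003534.
Q = Σ(K_i·b_i) · W · i = 5.901 × 183 × 0.003534 = 3.817 m³/day.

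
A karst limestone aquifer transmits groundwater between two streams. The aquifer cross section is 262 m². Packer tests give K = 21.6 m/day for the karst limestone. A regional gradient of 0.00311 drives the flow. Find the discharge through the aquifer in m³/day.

Hydraulic gradient i = 0.00311.
Darcy's law: Q = K · A · i = 21.60 × 262.0 × 0.003110 = 17.60 m³/day.

17.6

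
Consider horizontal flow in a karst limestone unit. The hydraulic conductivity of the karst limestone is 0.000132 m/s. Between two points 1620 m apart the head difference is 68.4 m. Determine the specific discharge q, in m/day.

0.482

Convert K: 0.000132 m/s × 86400 = 11.40 m/day.
Hydraulic gradient i = Δh / L = 68.4 / 1620 = 0.04222.
Specific discharge q = K · i = 11.40 × 0.04222 = 0.4815 m/day.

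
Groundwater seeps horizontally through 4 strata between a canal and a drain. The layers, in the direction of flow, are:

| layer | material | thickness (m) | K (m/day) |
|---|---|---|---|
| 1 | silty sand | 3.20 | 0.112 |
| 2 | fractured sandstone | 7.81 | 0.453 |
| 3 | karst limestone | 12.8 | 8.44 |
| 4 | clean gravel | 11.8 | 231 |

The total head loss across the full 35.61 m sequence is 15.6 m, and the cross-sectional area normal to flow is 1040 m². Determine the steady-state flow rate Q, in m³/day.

342

Flow is perpendicular to layering, so the layers act in series and the equivalent K is the thickness-weighted harmonic mean.
Total thickness L = 3.20 + 7.81 + 12.8 + 11.8 = 35.61 m.
Σ(b_i/K_i) = 3.20/0.112 + 7.81/0.453 + 12.8/8.44 + 11.8/231 = 47.38 d.
K_eq = L / Σ(b_i/K_i) = 35.61 / 47.38 = 0.7516 m/day.
Q = K_eq · A · (Δh/L) = 0.7516 × 1040 × (15.6/35.61) = 342.4 m³/day.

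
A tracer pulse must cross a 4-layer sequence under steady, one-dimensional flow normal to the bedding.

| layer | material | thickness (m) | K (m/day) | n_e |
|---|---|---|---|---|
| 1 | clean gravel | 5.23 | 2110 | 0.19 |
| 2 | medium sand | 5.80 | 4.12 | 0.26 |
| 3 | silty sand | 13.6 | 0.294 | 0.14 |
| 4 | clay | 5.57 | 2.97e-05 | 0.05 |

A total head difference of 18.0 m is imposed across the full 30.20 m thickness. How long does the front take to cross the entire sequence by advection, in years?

134

With flow normal to the layers, continuity requires the same specific discharge q through every layer.
Σ(b_i/K_i) = 5.23/2110 + 5.80/4.12 + 13.6/0.294 + 5.57/2.97e-05 = 1.876e+05 d.
q = Δh / Σ(b_i/K_i) = 18.0 / 1.876e+05 = 9.595e-05 m/day.
In each layer the seepage velocity is v_i = q/n_i, so the layer transit time is t_i = b_i·n_i / q:
  layer 1 (clean gravel): t_1 = 5.23 × 0.19 / 9.595e-05 = 10356 d
  layer 2 (medium sand): t_2 = 5.80 × 0.26 / 9.595e-05 = 15716 d
  layer 3 (silty sand): t_3 = 13.6 × 0.14 / 9.595e-05 = 19843 d
  layer 4 (clay): t_4 = 5.57 × 0.05 / 9.595e-05 = 2902 d
Total t = Σ t_i = 48817 days = 133.7 years.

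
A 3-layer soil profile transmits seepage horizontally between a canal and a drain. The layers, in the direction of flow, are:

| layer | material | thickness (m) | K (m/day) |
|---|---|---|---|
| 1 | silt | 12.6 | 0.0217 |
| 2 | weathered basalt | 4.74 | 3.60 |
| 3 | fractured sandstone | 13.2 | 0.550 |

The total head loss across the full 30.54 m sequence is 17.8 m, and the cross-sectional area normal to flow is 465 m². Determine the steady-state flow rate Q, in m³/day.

Flow is perpendicular to layering, so the layers act in series and the equivalent K is the thickness-weighted harmonic mean.
Total thickness L = 12.6 + 4.74 + 13.2 = 30.54 m.
Σ(b_i/K_i) = 12.6/0.0217 + 4.74/3.60 + 13.2/0.550 = 606.0 d.
K_eq = L / Σ(b_i/K_i) = 30.54 / 606.0 = 0.05040 m/day.
Q = K_eq · A · (Δh/L) = 0.05040 × 465 × (17.8/30.54) = 13.66 m³/day.

13.7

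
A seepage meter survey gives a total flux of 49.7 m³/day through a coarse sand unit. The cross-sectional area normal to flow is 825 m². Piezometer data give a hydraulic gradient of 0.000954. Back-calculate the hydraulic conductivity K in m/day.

Hydraulic gradient i = 0.000954.
From Q = K·A·i, K = Q / (A·i) = 49.7 / (825.0 × 0.0009540) = 63.15 m/day.

63.1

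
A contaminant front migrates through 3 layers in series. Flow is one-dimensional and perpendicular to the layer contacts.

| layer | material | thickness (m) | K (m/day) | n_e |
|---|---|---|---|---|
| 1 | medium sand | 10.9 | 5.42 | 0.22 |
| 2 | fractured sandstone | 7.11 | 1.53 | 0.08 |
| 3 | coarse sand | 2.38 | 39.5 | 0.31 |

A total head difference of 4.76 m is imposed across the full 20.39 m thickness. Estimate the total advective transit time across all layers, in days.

With flow normal to the layers, continuity requires the same specific discharge q through every layer.
Σ(b_i/K_i) = 10.9/5.42 + 7.11/1.53 + 2.38/39.5 = 6.718 d.
q = Δh / Σ(b_i/K_i) = 4.76 / 6.718 = 0.7085 m/day.
In each layer the seepage velocity is v_i = q/n_i, so the layer transit time is t_i = b_i·n_i / q:
  layer 1 (medium sand): t_1 = 10.9 × 0.22 / 0.7085 = 3.385 d
  layer 2 (fractured sandstone): t_2 = 7.11 × 0.08 / 0.7085 = 0.8028 d
  layer 3 (coarse sand): t_3 = 2.38 × 0.31 / 0.7085 = 1.041 d
Total t = Σ t_i = 5.229 days.

5.23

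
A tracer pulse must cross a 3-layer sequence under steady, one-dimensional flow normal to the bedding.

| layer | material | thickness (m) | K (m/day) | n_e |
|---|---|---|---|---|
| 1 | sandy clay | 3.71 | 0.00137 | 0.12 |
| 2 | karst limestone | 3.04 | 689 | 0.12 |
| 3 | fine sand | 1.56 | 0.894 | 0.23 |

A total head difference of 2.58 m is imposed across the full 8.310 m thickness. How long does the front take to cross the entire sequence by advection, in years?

3.36

With flow normal to the layers, continuity requires the same specific discharge q through every layer.
Σ(b_i/K_i) = 3.71/0.00137 + 3.04/689 + 1.56/0.894 = 2710 d.
q = Δh / Σ(b_i/K_i) = 2.58 / 2710 = 0.0009521 m/day.
In each layer the seepage velocity is v_i = q/n_i, so the layer transit time is t_i = b_i·n_i / q:
  layer 1 (sandy clay): t_1 = 3.71 × 0.12 / 0.0009521 = 467.6 d
  layer 2 (karst limestone): t_2 = 3.04 × 0.12 / 0.0009521 = 383.2 d
  layer 3 (fine sand): t_3 = 1.56 × 0.23 / 0.0009521 = 376.8 d
Total t = Σ t_i = 1228 days = 3.361 years.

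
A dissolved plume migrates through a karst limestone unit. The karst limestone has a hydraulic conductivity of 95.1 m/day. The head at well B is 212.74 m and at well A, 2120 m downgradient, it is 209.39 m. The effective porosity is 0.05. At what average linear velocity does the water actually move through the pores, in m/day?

3.01

Hydraulic gradient i = (212.74 − 209.39) / 2120 = 3.35 / 2120 = 0.001580.
Darcy flux q = K · i = 95.10 × 0.001580 = 0.1503 m/day.
Seepage velocity v = q / n_e = 0.1503 / 0.05 = 3.006 m/day.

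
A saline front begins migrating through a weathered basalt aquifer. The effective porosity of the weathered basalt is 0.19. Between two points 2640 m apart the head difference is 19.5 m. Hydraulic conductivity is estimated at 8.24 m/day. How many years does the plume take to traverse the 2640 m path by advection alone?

Hydraulic gradient i = Δh / L = 19.5 / 2640 = 0.007386.
Darcy flux q = K · i = 8.240 × 0.007386 = 0.06086 m/day.
Seepage velocity v = q / n_e = 0.06086 / 0.19 = 0.3203 m/day.
Travel time t = L / v = 2640 / 0.3203 = 8241 days = 22.56 years.

22.6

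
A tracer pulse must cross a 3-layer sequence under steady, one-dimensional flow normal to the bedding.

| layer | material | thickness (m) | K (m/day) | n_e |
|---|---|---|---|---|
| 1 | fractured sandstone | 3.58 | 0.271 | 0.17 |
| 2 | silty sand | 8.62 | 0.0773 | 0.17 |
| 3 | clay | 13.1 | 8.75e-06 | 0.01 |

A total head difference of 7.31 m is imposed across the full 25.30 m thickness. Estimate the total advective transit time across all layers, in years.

1240

With flow normal to the layers, continuity requires the same specific discharge q through every layer.
Σ(b_i/K_i) = 3.58/0.271 + 8.62/0.0773 + 13.1/8.75e-06 = 1.497e+06 d.
q = Δh / Σ(b_i/K_i) = 7.31 / 1.497e+06 = 4.882e-06 m/day.
In each layer the seepage velocity is v_i = q/n_i, so the layer transit time is t_i = b_i·n_i / q:
  layer 1 (fractured sandstone): t_1 = 3.58 × 0.17 / 4.882e-06 = 1.247e+05 d
  layer 2 (silty sand): t_2 = 8.62 × 0.17 / 4.882e-06 = 3.001e+05 d
  layer 3 (clay): t_3 = 13.1 × 0.01 / 4.882e-06 = 26832 d
Total t = Σ t_i = 4.516e+05 days = 1237 years.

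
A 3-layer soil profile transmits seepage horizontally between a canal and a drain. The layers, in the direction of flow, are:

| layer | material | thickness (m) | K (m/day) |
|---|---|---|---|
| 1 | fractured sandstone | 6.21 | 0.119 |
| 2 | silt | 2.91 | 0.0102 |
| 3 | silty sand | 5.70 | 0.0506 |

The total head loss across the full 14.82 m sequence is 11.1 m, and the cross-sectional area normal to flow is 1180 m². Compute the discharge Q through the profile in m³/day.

29.1

Flow is perpendicular to layering, so the layers act in series and the equivalent K is the thickness-weighted harmonic mean.
Total thickness L = 6.21 + 2.91 + 5.70 = 14.82 m.
Σ(b_i/K_i) = 6.21/0.119 + 2.91/0.0102 + 5.70/0.0506 = 450.1 d.
K_eq = L / Σ(b_i/K_i) = 14.82 / 450.1 = 0.03292 m/day.
Q = K_eq · A · (Δh/L) = 0.03292 × 1180 × (11.1/14.82) = 29.10 m³/day.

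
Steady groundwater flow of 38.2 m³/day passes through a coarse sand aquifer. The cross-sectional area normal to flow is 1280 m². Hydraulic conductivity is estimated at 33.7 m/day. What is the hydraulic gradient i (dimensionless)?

From Q = K·A·i, i = Q / (K·A) = 38.2 / (33.70 × 1280) = 0.0008856.

0.000886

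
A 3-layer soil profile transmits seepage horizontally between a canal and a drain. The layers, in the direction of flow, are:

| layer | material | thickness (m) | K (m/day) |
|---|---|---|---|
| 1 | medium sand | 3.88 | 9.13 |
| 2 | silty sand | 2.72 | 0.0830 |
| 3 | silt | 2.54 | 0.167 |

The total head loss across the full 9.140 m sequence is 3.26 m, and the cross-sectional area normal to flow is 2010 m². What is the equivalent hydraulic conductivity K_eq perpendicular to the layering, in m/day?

0.189

Flow is perpendicular to layering, so the layers act in series and the equivalent K is the thickness-weighted harmonic mean.
Total thickness L = 3.88 + 2.72 + 2.54 = 9.140 m.
Σ(b_i/K_i) = 3.88/9.13 + 2.72/0.0830 + 2.54/0.167 = 48.41 d.
K_eq = L / Σ(b_i/K_i) = 9.140 / 48.41 = 0.1888 m/day.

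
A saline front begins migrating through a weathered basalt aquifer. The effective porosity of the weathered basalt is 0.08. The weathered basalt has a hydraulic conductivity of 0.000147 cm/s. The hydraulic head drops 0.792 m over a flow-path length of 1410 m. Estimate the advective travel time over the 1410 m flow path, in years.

Convert K: 0.000147 cm/s × 864 = 0.1270 m/day.
Hydraulic gradient i = Δh / L = 0.792 / 1410 = 0.0005617.
Darcy flux q = K · i = 0.1270 × 0.0005617 = 7.134e-05 m/day.
Seepage velocity v = q / n_e = 7.134e-05 / 0.08 = 0.0008918 m/day.
Travel time t = L / v = 1410 / 0.0008918 = 1.581e+06 days = 4329 years.

4330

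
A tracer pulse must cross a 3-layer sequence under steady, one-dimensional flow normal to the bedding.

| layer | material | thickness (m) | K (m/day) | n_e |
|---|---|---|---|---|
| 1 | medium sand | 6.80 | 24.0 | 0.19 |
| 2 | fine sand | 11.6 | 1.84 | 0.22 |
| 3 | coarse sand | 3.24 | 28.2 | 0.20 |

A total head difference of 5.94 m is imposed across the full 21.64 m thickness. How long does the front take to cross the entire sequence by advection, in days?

With flow normal to the layers, continuity requires the same specific discharge q through every layer.
Σ(b_i/K_i) = 6.80/24.0 + 11.6/1.84 + 3.24/28.2 = 6.703 d.
q = Δh / Σ(b_i/K_i) = 5.94 / 6.703 = 0.8862 m/day.
In each layer the seepage velocity is v_i = q/n_i, so the layer transit time is t_i = b_i·n_i / q:
  layer 1 (medium sand): t_1 = 6.80 × 0.19 / 0.8862 = 1.458 d
  layer 2 (fine sand): t_2 = 11.6 × 0.22 / 0.8862 = 2.880 d
  layer 3 (coarse sand): t_3 = 3.24 × 0.20 / 0.8862 = 0.7312 d
Total t = Σ t_i = 5.069 days.

5.07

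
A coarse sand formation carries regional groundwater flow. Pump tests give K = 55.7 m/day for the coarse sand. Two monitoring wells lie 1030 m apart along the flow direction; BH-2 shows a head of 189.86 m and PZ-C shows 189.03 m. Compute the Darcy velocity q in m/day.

0.0449

Hydraulic gradient i = (189.86 − 189.03) / 1030 = 0.83 / 1030 = 0.0008058.
Specific discharge q = K · i = 55.70 × 0.0008058 = 0.04488 m/day.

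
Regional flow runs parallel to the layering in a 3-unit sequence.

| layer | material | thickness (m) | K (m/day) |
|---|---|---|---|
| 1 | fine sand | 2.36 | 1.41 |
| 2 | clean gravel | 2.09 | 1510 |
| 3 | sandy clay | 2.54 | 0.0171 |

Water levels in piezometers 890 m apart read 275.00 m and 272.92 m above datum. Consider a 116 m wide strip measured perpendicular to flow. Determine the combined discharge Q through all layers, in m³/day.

856

Flow is parallel to layering, so each bed carries its own Darcy discharge and the transmissivities add.
Σ(K_i·b_i) = 1.41×2.36 + 1510×2.09 + 0.0171×2.54 = 3159 m²/day.
Hydraulic gradient i = (275.00 − 272.92) / 890 = 2.08 / 890 = 0.002337.
Q = Σ(K_i·b_i) · W · i = 3159 × 116 × 0.002337 = 856.5 m³/day.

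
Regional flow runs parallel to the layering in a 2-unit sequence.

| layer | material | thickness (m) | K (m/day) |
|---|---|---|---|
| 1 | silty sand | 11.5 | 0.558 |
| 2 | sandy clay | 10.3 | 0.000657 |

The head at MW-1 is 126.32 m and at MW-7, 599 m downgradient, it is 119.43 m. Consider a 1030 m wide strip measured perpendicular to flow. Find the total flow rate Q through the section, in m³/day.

Flow is parallel to layering, so each bed carries its own Darcy discharge and the transmissivities add.
Σ(K_i·b_i) = 0.558×11.5 + 0.000657×10.3 = 6.424 m²/day.
Hydraulic gradient i = (126.32 − 119.43) / 599 = 6.89 / 599 = 0.01150.
Q = Σ(K_i·b_i) · W · i = 6.424 × 1030 × 0.01150 = 76.11 m³/day.

76.1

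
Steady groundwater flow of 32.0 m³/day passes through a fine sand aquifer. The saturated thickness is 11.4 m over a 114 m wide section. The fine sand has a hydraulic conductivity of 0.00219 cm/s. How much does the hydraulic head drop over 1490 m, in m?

Convert K: 0.00219 cm/s × 864 = 1.892 m/day.
Cross-sectional area A = 114 × 11.4 = 1300 m².
From Q = K·A·i, i = Q / (K·A) = 32.0 / (1.892 × 1300) = 0.01301.
Head loss Δh = i · L = 0.01301 × 1490 = 19.39 m.

19.4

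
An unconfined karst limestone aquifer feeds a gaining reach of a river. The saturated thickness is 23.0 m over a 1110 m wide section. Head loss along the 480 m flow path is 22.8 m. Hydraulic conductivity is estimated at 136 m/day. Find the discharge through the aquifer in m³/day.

165000

Cross-sectional area A = 1110 × 23.0 = 25530 m².
Hydraulic gradient i = Δh / L = 22.8 / 480 = 0.04750.
Darcy's law: Q = K · A · i = 136.0 × 25530 × 0.04750 = 1.649e+05 m³/day.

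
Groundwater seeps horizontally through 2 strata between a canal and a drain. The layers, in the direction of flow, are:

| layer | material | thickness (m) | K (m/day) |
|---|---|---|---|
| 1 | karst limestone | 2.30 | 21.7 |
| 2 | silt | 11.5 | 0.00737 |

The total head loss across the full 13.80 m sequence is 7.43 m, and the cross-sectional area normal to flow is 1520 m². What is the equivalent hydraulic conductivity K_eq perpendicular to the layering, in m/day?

Flow is perpendicular to layering, so the layers act in series and the equivalent K is the thickness-weighted harmonic mean.
Total thickness L = 2.30 + 11.5 = 13.80 m.
Σ(b_i/K_i) = 2.30/21.7 + 11.5/0.00737 = 1560 d.
K_eq = L / Σ(b_i/K_i) = 13.80 / 1560 = 0.008843 m/day.

0.00884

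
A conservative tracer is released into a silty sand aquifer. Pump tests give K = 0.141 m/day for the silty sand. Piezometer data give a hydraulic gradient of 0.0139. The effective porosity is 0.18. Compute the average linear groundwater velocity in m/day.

Hydraulic gradient i = 0.0139.
Darcy flux q = K · i = 0.1410 × 0.01390 = 0.001960 m/day.
Seepage velocity v = q / n_e = 0.001960 / 0.18 = 0.01089 m/day.

0.0109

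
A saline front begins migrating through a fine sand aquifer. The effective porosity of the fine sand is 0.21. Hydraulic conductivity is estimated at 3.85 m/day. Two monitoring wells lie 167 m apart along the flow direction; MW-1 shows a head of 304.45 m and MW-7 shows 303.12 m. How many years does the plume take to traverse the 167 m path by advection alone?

3.13

Hydraulic gradient i = (304.45 − 303.12) / 167 = 1.33 / 167 = 0.007964.
Darcy flux q = K · i = 3.850 × 0.007964 = 0.03066 m/day.
Seepage velocity v = q / n_e = 0.03066 / 0.21 = 0.1460 m/day.
Travel time t = L / v = 167 / 0.1460 = 1144 days = 3.131 years.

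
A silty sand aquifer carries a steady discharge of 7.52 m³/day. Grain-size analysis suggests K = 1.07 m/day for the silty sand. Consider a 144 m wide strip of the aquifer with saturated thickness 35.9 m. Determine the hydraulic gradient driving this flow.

Cross-sectional area A = 144 × 35.9 = 5170 m².
From Q = K·A·i, i = Q / (K·A) = 7.52 / (1.070 × 5170) = 0.001359.

0.00136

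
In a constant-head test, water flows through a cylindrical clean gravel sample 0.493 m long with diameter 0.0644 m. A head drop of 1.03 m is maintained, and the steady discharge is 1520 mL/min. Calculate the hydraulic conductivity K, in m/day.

322

Cross-sectional area A = π·(d/2)² = π × (0.0644/2)² = 0.003257 m².
Convert discharge: 1520 mL/min = 2.533e-05 m³/s.
Darcy's law rearranged: K = Q·L / (A·Δh) = 2.533e-05 × 0.493 / (0.003257 × 1.03) = 0.003723 m/s = 321.6 m/day.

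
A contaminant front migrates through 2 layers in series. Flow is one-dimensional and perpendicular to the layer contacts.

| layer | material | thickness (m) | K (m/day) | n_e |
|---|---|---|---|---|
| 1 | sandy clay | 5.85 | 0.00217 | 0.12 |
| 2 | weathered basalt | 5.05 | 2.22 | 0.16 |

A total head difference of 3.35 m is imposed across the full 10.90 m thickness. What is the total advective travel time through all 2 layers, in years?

3.33

With flow normal to the layers, continuity requires the same specific discharge q through every layer.
Σ(b_i/K_i) = 5.85/0.00217 + 5.05/2.22 = 2698 d.
q = Δh / Σ(b_i/K_i) = 3.35 / 2698 = 0.001242 m/day.
In each layer the seepage velocity is v_i = q/n_i, so the layer transit time is t_i = b_i·n_i / q:
  layer 1 (sandy clay): t_1 = 5.85 × 0.12 / 0.001242 = 565.4 d
  layer 2 (weathered basalt): t_2 = 5.05 × 0.16 / 0.001242 = 650.8 d
Total t = Σ t_i = 1216 days = 3.330 years.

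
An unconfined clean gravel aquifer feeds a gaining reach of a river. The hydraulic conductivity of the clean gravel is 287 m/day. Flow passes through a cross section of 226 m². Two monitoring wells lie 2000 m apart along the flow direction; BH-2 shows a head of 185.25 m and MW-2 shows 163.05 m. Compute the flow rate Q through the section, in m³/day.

Hydraulic gradient i = (185.25 − 163.05) / 2000 = 22.2 / 2000 = 0.01110.
Darcy's law: Q = K · A · i = 287.0 × 226.0 × 0.01110 = 720.0 m³/day.

720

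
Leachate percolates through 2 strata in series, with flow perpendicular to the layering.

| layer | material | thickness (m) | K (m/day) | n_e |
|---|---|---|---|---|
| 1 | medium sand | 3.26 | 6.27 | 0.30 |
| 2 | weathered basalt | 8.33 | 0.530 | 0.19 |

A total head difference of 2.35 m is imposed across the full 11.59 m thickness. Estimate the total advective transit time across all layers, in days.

With flow normal to the layers, continuity requires the same specific discharge q through every layer.
Σ(b_i/K_i) = 3.26/6.27 + 8.33/0.530 = 16.24 d.
q = Δh / Σ(b_i/K_i) = 2.35 / 16.24 = 0.1447 m/day.
In each layer the seepage velocity is v_i = q/n_i, so the layer transit time is t_i = b_i·n_i / q:
  layer 1 (medium sand): t_1 = 3.26 × 0.30 / 0.1447 = 6.757 d
  layer 2 (weathered basalt): t_2 = 8.33 × 0.19 / 0.1447 = 10.94 d
Total t = Σ t_i = 17.69 days.

17.7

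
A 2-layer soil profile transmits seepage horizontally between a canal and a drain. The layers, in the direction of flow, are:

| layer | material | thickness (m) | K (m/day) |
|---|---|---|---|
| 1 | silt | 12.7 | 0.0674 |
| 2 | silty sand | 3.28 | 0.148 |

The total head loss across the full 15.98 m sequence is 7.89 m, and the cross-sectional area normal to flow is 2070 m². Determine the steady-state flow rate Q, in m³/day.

77.6

Flow is perpendicular to layering, so the layers act in series and the equivalent K is the thickness-weighted harmonic mean.
Total thickness L = 12.7 + 3.28 = 15.98 m.
Σ(b_i/K_i) = 12.7/0.0674 + 3.28/0.148 = 210.6 d.
K_eq = L / Σ(b_i/K_i) = 15.98 / 210.6 = 0.07588 m/day.
Q = K_eq · A · (Δh/L) = 0.07588 × 2070 × (7.89/15.98) = 77.56 m³/day.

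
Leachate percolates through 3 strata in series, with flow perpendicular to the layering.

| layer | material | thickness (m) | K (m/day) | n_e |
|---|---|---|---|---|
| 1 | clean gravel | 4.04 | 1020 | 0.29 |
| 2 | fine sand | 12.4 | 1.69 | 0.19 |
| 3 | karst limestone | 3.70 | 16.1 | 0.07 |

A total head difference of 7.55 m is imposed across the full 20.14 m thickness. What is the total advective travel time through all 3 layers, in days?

With flow normal to the layers, continuity requires the same specific discharge q through every layer.
Σ(b_i/K_i) = 4.04/1020 + 12.4/1.69 + 3.70/16.1 = 7.571 d.
q = Δh / Σ(b_i/K_i) = 7.55 / 7.571 = 0.9972 m/day.
In each layer the seepage velocity is v_i = q/n_i, so the layer transit time is t_i = b_i·n_i / q:
  layer 1 (clean gravel): t_1 = 4.04 × 0.29 / 0.9972 = 1.175 d
  layer 2 (fine sand): t_2 = 12.4 × 0.19 / 0.9972 = 2.363 d
  layer 3 (karst limestone): t_3 = 3.70 × 0.07 / 0.9972 = 0.2597 d
Total t = Σ t_i = 3.797 days.

3.80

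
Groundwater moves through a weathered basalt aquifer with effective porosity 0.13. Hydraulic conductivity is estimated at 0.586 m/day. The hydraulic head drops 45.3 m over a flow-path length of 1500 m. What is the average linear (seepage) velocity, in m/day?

0.136

Hydraulic gradient i = Δh / L = 45.3 / 1500 = 0.03020.
Darcy flux q = K · i = 0.5860 × 0.03020 = 0.01770 m/day.
Seepage velocity v = q / n_e = 0.01770 / 0.13 = 0.1361 m/day.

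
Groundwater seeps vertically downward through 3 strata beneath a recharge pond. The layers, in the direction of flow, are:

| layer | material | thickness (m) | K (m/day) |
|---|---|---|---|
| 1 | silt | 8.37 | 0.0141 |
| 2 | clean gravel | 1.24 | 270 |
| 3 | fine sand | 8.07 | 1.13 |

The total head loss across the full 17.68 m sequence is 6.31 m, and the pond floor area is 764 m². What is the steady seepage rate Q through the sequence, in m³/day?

Flow is perpendicular to layering, so the layers act in series and the equivalent K is the thickness-weighted harmonic mean.
Total thickness L = 8.37 + 1.24 + 8.07 = 17.68 m.
Σ(b_i/K_i) = 8.37/0.0141 + 1.24/270 + 8.07/1.13 = 600.8 d.
K_eq = L / Σ(b_i/K_i) = 17.68 / 600.8 = 0.02943 m/day.
Q = K_eq · A · (Δh/L) = 0.02943 × 764 × (6.31/17.68) = 8.025 m³/day.

8.02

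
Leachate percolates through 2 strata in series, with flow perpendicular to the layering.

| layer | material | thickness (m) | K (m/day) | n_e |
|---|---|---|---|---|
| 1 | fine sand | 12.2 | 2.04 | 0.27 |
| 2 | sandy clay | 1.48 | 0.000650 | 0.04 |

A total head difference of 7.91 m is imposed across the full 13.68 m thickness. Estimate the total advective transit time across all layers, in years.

2.65

With flow normal to the layers, continuity requires the same specific discharge q through every layer.
Σ(b_i/K_i) = 12.2/2.04 + 1.48/0.000650 = 2283 d.
q = Δh / Σ(b_i/K_i) = 7.91 / 2283 = 0.003465 m/day.
In each layer the seepage velocity is v_i = q/n_i, so the layer transit time is t_i = b_i·n_i / q:
  layer 1 (fine sand): t_1 = 12.2 × 0.27 / 0.003465 = 950.7 d
  layer 2 (sandy clay): t_2 = 1.48 × 0.04 / 0.003465 = 17.09 d
Total t = Σ t_i = 967.8 days = 2.650 years.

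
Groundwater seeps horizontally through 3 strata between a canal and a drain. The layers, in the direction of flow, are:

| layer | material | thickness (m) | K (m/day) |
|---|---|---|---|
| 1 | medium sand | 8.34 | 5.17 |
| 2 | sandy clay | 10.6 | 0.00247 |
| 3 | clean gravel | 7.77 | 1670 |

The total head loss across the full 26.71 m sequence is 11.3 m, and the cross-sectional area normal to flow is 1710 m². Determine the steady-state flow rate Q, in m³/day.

Flow is perpendicular to layering, so the layers act in series and the equivalent K is the thickness-weighted harmonic mean.
Total thickness L = 8.34 + 10.6 + 7.77 = 26.71 m.
Σ(b_i/K_i) = 8.34/5.17 + 10.6/0.00247 + 7.77/1670 = 4293 d.
K_eq = L / Σ(b_i/K_i) = 26.71 / 4293 = 0.006222 m/day.
Q = K_eq · A · (Δh/L) = 0.006222 × 1710 × (11.3/26.71) = 4.501 m³/day.

4.50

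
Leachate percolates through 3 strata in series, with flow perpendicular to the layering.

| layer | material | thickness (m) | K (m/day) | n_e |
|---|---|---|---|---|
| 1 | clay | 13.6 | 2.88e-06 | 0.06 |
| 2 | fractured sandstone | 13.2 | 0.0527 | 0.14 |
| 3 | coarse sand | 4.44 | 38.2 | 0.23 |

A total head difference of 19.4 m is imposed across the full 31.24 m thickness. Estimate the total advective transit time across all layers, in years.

With flow normal to the layers, continuity requires the same specific discharge q through every layer.
Σ(b_i/K_i) = 13.6/2.88e-06 + 13.2/0.0527 + 4.44/38.2 = 4.722e+06 d.
q = Δh / Σ(b_i/K_i) = 19.4 / 4.722e+06 = 4.108e-06 m/day.
In each layer the seepage velocity is v_i = q/n_i, so the layer transit time is t_i = b_i·n_i / q:
  layer 1 (clay): t_1 = 13.6 × 0.06 / 4.108e-06 = 1.986e+05 d
  layer 2 (fractured sandstone): t_2 = 13.2 × 0.14 / 4.108e-06 = 4.499e+05 d
  layer 3 (coarse sand): t_3 = 4.44 × 0.23 / 4.108e-06 = 2.486e+05 d
Total t = Σ t_i = 8.971e+05 days = 2456 years.

2460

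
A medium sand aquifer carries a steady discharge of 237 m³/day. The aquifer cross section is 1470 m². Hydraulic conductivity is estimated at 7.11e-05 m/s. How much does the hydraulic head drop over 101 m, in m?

Convert K: 7.11e-05 m/s × 86400 = 6.143 m/day.
From Q = K·A·i, i = Q / (K·A) = 237 / (6.143 × 1470) = 0.02625.
Head loss Δh = i · L = 0.02625 × 101 = 2.651 m.

2.65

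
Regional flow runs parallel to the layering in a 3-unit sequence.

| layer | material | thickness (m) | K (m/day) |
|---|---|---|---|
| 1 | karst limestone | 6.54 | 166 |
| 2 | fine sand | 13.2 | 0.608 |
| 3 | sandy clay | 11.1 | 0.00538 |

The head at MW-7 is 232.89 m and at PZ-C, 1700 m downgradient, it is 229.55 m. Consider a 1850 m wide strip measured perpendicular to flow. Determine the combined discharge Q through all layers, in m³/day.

3980

Flow is parallel to layering, so each bed carries its own Darcy discharge and the transmissivities add.
Σ(K_i·b_i) = 166×6.54 + 0.608×13.2 + 0.00538×11.1 = 1094 m²/day.
Hydraulic gradient i = (232.89 − 229.55) / 1700 = 3.34 / 1700 = 0.001965.
Q = Σ(K_i·b_i) · W · i = 1094 × 1850 × 0.001965 = 3975 m³/day.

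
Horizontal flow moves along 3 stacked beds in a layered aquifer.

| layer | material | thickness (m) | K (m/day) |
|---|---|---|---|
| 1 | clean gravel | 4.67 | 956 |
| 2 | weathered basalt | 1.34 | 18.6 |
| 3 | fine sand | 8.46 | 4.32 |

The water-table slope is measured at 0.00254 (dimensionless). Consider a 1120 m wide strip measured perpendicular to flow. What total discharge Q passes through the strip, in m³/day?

12900

Flow is parallel to layering, so each bed carries its own Darcy discharge and the transmissivities add.
Σ(K_i·b_i) = 956×4.67 + 18.6×1.34 + 4.32×8.46 = 4526 m²/day.
Hydraulic gradient i = 0.00254.
Q = Σ(K_i·b_i) · W · i = 4526 × 1120 × 0.002540 = 12876 m³/day.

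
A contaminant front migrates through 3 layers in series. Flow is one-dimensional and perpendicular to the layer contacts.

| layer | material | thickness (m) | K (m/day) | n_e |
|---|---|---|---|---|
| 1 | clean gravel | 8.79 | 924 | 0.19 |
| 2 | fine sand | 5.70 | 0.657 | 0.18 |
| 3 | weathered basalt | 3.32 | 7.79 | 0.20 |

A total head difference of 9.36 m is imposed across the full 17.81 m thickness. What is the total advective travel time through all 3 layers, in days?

3.27

With flow normal to the layers, continuity requires the same specific discharge q through every layer.
Σ(b_i/K_i) = 8.79/924 + 5.70/0.657 + 3.32/7.79 = 9.111 d.
q = Δh / Σ(b_i/K_i) = 9.36 / 9.111 = 1.027 m/day.
In each layer the seepage velocity is v_i = q/n_i, so the layer transit time is t_i = b_i·n_i / q:
  layer 1 (clean gravel): t_1 = 8.79 × 0.19 / 1.027 = 1.626 d
  layer 2 (fine sand): t_2 = 5.70 × 0.18 / 1.027 = 0.9988 d
  layer 3 (weathered basalt): t_3 = 3.32 × 0.20 / 1.027 = 0.6464 d
Total t = Σ t_i = 3.271 days.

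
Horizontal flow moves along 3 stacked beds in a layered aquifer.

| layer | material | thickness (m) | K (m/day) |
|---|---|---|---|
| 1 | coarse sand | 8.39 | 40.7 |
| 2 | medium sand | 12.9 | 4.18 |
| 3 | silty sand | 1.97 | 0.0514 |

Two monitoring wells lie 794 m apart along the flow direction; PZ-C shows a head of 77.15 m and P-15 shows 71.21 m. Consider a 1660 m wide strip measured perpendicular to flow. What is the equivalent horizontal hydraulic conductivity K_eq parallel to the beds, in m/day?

17.0

Flow is parallel to layering, so each bed carries its own Darcy discharge and the transmissivities add.
Σ(K_i·b_i) = 40.7×8.39 + 4.18×12.9 + 0.0514×1.97 = 395.5 m²/day.
Total thickness b = 23.26 m, so K_eq = Σ(K_i·b_i)/b = 17.00 m/day.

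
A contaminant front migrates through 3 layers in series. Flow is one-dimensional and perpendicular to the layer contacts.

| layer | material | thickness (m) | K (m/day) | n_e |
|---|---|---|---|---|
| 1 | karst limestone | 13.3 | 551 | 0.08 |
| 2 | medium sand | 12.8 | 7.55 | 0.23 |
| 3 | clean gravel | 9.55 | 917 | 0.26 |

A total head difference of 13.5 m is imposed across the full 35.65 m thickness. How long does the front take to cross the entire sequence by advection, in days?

With flow normal to the layers, continuity requires the same specific discharge q through every layer.
Σ(b_i/K_i) = 13.3/551 + 12.8/7.55 + 9.55/917 = 1.730 d.
q = Δh / Σ(b_i/K_i) = 13.5 / 1.730 = 7.804 m/day.
In each layer the seepage velocity is v_i = q/n_i, so the layer transit time is t_i = b_i·n_i / q:
  layer 1 (karst limestone): t_1 = 13.3 × 0.08 / 7.804 = 0.1363 d
  layer 2 (medium sand): t_2 = 12.8 × 0.23 / 7.804 = 0.3772 d
  layer 3 (clean gravel): t_3 = 9.55 × 0.26 / 7.804 = 0.3182 d
Total t = Σ t_i = 0.8318 days.

0.832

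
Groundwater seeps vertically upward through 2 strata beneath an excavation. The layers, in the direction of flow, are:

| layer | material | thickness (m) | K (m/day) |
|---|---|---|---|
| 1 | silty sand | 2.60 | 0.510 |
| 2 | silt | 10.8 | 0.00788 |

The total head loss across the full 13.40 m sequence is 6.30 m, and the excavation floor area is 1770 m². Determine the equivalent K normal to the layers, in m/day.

Flow is perpendicular to layering, so the layers act in series and the equivalent K is the thickness-weighted harmonic mean.
Total thickness L = 2.60 + 10.8 = 13.40 m.
Σ(b_i/K_i) = 2.60/0.510 + 10.8/0.00788 = 1376 d.
K_eq = L / Σ(b_i/K_i) = 13.40 / 1376 = 0.009741 m/day.

0.00974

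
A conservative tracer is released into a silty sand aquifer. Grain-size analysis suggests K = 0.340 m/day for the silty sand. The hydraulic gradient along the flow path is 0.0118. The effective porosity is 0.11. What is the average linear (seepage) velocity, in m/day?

0.0365

Hydraulic gradient i = 0.0118.
Darcy flux q = K · i = 0.3400 × 0.01180 = 0.004012 m/day.
Seepage velocity v = q / n_e = 0.004012 / 0.11 = 0.03647 m/day.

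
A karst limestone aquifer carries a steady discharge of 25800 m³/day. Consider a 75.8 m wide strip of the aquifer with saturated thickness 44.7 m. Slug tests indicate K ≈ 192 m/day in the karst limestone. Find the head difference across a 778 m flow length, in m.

Cross-sectional area A = 75.8 × 44.7 = 3388 m².
From Q = K·A·i, i = Q / (K·A) = 25800 / (192.0 × 3388) = 0.03966.
Head loss Δh = i · L = 0.03966 × 778 = 30.85 m.

30.9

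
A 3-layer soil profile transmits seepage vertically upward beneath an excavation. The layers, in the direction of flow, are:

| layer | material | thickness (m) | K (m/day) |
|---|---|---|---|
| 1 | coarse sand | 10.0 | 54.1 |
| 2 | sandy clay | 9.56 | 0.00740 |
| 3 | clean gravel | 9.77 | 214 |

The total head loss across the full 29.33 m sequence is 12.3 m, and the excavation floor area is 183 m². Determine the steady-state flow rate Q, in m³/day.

Flow is perpendicular to layering, so the layers act in series and the equivalent K is the thickness-weighted harmonic mean.
Total thickness L = 10.0 + 9.56 + 9.77 = 29.33 m.
Σ(b_i/K_i) = 10.0/54.1 + 9.56/0.00740 + 9.77/214 = 1292 d.
K_eq = L / Σ(b_i/K_i) = 29.33 / 1292 = 0.02270 m/day.
Q = K_eq · A · (Δh/L) = 0.02270 × 183 × (12.3/29.33) = 1.742 m³/day.

1.74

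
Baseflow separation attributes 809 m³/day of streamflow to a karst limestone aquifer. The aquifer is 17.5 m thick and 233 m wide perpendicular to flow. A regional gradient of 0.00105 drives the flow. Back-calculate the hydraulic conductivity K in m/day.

Cross-sectional area A = 233 × 17.5 = 4078 m².
Hydraulic gradient i = 0.00105.
From Q = K·A·i, K = Q / (A·i) = 809 / (4078 × 0.001050) = 189.0 m/day.

189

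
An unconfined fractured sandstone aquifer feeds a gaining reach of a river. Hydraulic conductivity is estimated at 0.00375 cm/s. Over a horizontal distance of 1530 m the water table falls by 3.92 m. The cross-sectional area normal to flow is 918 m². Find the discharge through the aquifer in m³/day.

Convert K: 0.00375 cm/s × 864 = 3.240 m/day.
Hydraulic gradient i = Δh / L = 3.92 / 1530 = 0.002562.
Darcy's law: Q = K · A · i = 3.240 × 918.0 × 0.002562 = 7.620 m³/day.

7.62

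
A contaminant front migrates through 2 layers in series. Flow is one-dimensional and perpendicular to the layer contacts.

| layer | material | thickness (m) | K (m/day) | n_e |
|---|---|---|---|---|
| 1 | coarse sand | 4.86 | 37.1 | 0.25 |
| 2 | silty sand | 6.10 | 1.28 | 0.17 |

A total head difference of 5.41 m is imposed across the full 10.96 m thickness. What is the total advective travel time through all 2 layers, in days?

2.04

With flow normal to the layers, continuity requires the same specific discharge q through every layer.
Σ(b_i/K_i) = 4.86/37.1 + 6.10/1.28 = 4.897 d.
q = Δh / Σ(b_i/K_i) = 5.41 / 4.897 = 1.105 m/day.
In each layer the seepage velocity is v_i = q/n_i, so the layer transit time is t_i = b_i·n_i / q:
  layer 1 (coarse sand): t_1 = 4.86 × 0.25 / 1.105 = 1.100 d
  layer 2 (silty sand): t_2 = 6.10 × 0.17 / 1.105 = 0.9386 d
Total t = Σ t_i = 2.038 days.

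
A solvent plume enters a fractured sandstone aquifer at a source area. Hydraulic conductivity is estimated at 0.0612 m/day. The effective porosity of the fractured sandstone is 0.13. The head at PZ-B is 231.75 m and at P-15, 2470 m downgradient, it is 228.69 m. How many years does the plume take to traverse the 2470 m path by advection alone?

11600

Hydraulic gradient i = (231.75 − 228.69) / 2470 = 3.06 / 2470 = 0.001239.
Darcy flux q = K · i = 0.06120 × 0.001239 = 7.582e-05 m/day.
Seepage velocity v = q / n_e = 7.582e-05 / 0.13 = 0.0005832 m/day.
Travel time t = L / v = 2470 / 0.0005832 = 4.235e+06 days = 11595 years.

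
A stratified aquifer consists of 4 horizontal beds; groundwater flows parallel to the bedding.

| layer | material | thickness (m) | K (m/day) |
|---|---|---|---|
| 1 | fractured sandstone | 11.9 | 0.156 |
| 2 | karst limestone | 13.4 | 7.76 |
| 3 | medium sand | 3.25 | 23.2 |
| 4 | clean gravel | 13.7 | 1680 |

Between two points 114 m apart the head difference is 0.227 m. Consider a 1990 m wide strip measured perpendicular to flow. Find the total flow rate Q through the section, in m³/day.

Flow is parallel to layering, so each bed carries its own Darcy discharge and the transmissivities add.
Σ(K_i·b_i) = 0.156×11.9 + 7.76×13.4 + 23.2×3.25 + 1680×13.7 = 23197 m²/day.
Hydraulic gradient i = Δh / L = 0.227 / 114 = 0.001991.
Q = Σ(K_i·b_i) · W · i = 23197 × 1990 × 0.001991 = 91920 m³/day.

91900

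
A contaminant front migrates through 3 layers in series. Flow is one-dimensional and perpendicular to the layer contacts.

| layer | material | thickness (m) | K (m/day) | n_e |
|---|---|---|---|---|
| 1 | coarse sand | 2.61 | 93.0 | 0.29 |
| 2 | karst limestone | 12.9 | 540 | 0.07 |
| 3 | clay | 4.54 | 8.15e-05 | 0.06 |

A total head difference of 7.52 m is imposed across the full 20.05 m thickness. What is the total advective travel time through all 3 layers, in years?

39.2

With flow normal to the layers, continuity requires the same specific discharge q through every layer.
Σ(b_i/K_i) = 2.61/93.0 + 12.9/540 + 4.54/8.15e-05 = 55706 d.
q = Δh / Σ(b_i/K_i) = 7.52 / 55706 = 0.0001350 m/day.
In each layer the seepage velocity is v_i = q/n_i, so the layer transit time is t_i = b_i·n_i / q:
  layer 1 (coarse sand): t_1 = 2.61 × 0.29 / 0.0001350 = 5607 d
  layer 2 (karst limestone): t_2 = 12.9 × 0.07 / 0.0001350 = 6689 d
  layer 3 (clay): t_3 = 4.54 × 0.06 / 0.0001350 = 2018 d
Total t = Σ t_i = 14314 days = 39.19 years.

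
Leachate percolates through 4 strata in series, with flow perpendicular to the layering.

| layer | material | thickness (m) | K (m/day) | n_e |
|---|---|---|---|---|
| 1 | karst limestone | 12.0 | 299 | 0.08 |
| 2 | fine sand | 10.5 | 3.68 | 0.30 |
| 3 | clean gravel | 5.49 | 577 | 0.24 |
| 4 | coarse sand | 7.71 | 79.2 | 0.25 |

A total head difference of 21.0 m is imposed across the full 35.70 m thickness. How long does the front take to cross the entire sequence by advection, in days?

With flow normal to the layers, continuity requires the same specific discharge q through every layer.
Σ(b_i/K_i) = 12.0/299 + 10.5/3.68 + 5.49/577 + 7.71/79.2 = 3.000 d.
q = Δh / Σ(b_i/K_i) = 21.0 / 3.000 = 6.999 m/day.
In each layer the seepage velocity is v_i = q/n_i, so the layer transit time is t_i = b_i·n_i / q:
  layer 1 (karst limestone): t_1 = 12.0 × 0.08 / 6.999 = 0.1372 d
  layer 2 (fine sand): t_2 = 10.5 × 0.30 / 6.999 = 0.4500 d
  layer 3 (clean gravel): t_3 = 5.49 × 0.24 / 6.999 = 0.1882 d
  layer 4 (coarse sand): t_4 = 7.71 × 0.25 / 6.999 = 0.2754 d
Total t = Σ t_i = 1.051 days.

1.05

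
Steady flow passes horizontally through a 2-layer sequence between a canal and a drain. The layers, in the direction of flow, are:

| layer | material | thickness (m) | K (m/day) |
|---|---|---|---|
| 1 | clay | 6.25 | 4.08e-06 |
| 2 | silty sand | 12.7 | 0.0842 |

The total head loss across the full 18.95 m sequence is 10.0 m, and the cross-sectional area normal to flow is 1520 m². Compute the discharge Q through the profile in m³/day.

Flow is perpendicular to layering, so the layers act in series and the equivalent K is the thickness-weighted harmonic mean.
Total thickness L = 6.25 + 12.7 = 18.95 m.
Σ(b_i/K_i) = 6.25/4.08e-06 + 12.7/0.0842 = 1.532e+06 d.
K_eq = L / Σ(b_i/K_i) = 18.95 / 1.532e+06 = 1.237e-05 m/day.
Q = K_eq · A · (Δh/L) = 1.237e-05 × 1520 × (10.0/18.95) = 0.009922 m³/day.

0.00992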